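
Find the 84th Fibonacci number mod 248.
240

Matrix identity: Q^n = [[F_(n+1), F_n], [F_n, F_(n-1)]] with Q = [[1,1],[1,0]].
n = 84 = 1010100₂. Square-and-multiply, entries mod 248:
Q^1 = [[1,1],[1,0]]
Q^2 = (Q^1)² = [[2,1],[1,1]]
Q^5 = (Q^2)²·Q = [[8,5],[5,3]]
Q^10 = (Q^5)² = [[89,55],[55,34]]
Q^21 = (Q^10)²·Q = [[103,34],[34,69]]
Q^42 = (Q^21)² = [[109,144],[144,213]]
Q^84 = (Q^42)² = [[129,240],[240,137]]
F_84 mod 248 = Q^84[0][1] = 240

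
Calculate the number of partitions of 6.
11

p(n) counts ways to write n as a sum of positive integers (order ignored).
Examples: 6; 5 + 1; 4 + 2; 4 + 1 + 1; 3 + 3; ... (11 total)
p(6) = 11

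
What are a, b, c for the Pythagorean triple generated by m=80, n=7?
(6351, 1120, 6449)

Euclid's formula: a = m² - n², b = 2mn, c = m² + n²
m = 80, n = 7
a = 80² - 7² = 6400 - 49 = 6351
b = 2 × 80 × 7 = 1120
c = 80² + 7² = 6400 + 49 = 6449
Verification: 6351² + 1120² = 40335201 + 1254400 = 41589601 = 6449² ✓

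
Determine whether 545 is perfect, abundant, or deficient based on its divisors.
deficient

Proper divisors of 545: sum = 1 + 5 + 109 = 115
Since 115 < 545, 545 is deficient.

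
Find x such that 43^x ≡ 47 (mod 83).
65

Baby-step giant-step with step n = ⌈√83⌉ = 10.
Baby steps 43^j mod 83 (j:value) for j=0..9: 0:1, 1:43, 2:23, 3:76, 4:31, 5:5, 6:49, 7:32, 8:48, 9:72.
Giant-step multiplier: 43^(-10) ≡ 43^(82-10) = 43^72 ≡ 10 (mod 83).
Giant steps γ_i = 47·10^i mod 83: γ_0=47, γ_1=55, γ_2=52, γ_3=22, γ_4=54, γ_5=42, γ_6=5 (in table at j=5).
x = i·n + j = 6·10 + 5 = 65.
Check: 43^65 ≡ 47 (mod 83).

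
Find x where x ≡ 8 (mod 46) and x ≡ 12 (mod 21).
54

Using Chinese Remainder Theorem:
M = 46 × 21 = 966
M1 = 21, M2 = 46
y1 = 21^(-1) mod 46 = 11
y2 = 46^(-1) mod 21 = 16
x = (8×21×11 + 12×46×16) mod 966 = 54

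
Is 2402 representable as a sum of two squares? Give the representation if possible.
1² + 49² (a=1, b=49)

Factorization: 2402 = 2 × 1201
By Fermat: n is sum of two squares iff every prime p ≡ 3 (mod 4) appears to even power.
All primes ≡ 3 (mod 4) appear to even power.
Search a = 0, 1, 2, … for 2402 - a² a perfect square: first hit at a = 1: 2402 - 1 = 2401 = 49².
2402 = 1² + 49² = 1 + 2401 ✓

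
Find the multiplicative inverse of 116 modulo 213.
101

gcd(116, 213) = 1, so the inverse exists.
Extended Euclidean algorithm on (213, 116):
213 = 1 × 116 + 97  ⟹  97 = (1)·213 + (-1)·116
116 = 1 × 97 + 19  ⟹  19 = (-1)·213 + (2)·116
97 = 5 × 19 + 2  ⟹  2 = (6)·213 + (-11)·116
19 = 9 × 2 + 1  ⟹  1 = (-55)·213 + (101)·116
So (101)·116 ≡ 1 (mod 213), i.e. 116^(-1) ≡ 101 (mod 213).
Check: 116 × 101 = 11716 ≡ 1 (mod 213)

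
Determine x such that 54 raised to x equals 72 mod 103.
90

Baby-step giant-step with step n = ⌈√103⌉ = 11.
Baby steps 54^j mod 103 (j:value) for j=0..10: 0:1, 1:54, 2:32, 3:80, 4:97, 5:88, 6:14, 7:35, 8:36, 9:90, 10:19.
Giant-step multiplier: 54^(-11) ≡ 54^(102-11) = 54^91 ≡ 77 (mod 103).
Giant steps γ_i = 72·77^i mod 103: γ_0=72, γ_1=85, γ_2=56, γ_3=89, γ_4=55, γ_5=12, γ_6=100, γ_7=78, γ_8=32 (in table at j=2).
x = i·n + j = 8·11 + 2 = 90.
Check: 54^90 ≡ 72 (mod 103).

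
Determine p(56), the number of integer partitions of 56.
526823

p(n) counts ways to write n as a sum of positive integers (order ignored).
Euler's pentagonal recurrence: p(k) = p(k-1) + p(k-2) - p(k-5) - p(k-7) + p(k-12) + p(k-15) - ... (offsets j(3j∓1)/2, signs ++--, p(0)=1, p(<0)=0).
DP table for k = 0..55: p(0)=1, p(1)=1, p(2)=2, p(3)=3, p(4)=5, p(5)=7, p(6)=11, p(7)=15, p(8)=22, p(9)=30, p(10)=42, p(11)=56, p(12)=77, p(13)=101, p(14)=135, p(15)=176, p(16)=231, p(17)=297, p(18)=385, p(19)=490, p(20)=627, p(21)=792, p(22)=1002, p(23)=1255, p(24)=1575, p(25)=1958, p(26)=2436, p(27)=3010, p(28)=3718, p(29)=4565, p(30)=5604, p(31)=6842, p(32)=8349, p(33)=10143, p(34)=12310, p(35)=14883, p(36)=17977, p(37)=21637, p(38)=26015, p(39)=31185, p(40)=37338, p(41)=44583, p(42)=53174, p(43)=63261, p(44)=75175, p(45)=89134, p(46)=105558, p(47)=124754, p(48)=147273, p(49)=173525, p(50)=204226, p(51)=239943, p(52)=281589, p(53)=329931, p(54)=386155, p(55)=451276.
Final step: p(56) = p(55) + p(54) - p(51) - p(49) + p(44) + p(41) - p(34) - p(30) + p(21) + p(16) - p(5)
= 451276 + 386155 - 239943 - 173525 + 75175 + 44583 - 12310 - 5604 + 792 + 231 - 7
= 526823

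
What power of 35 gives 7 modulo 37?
32

Baby-step giant-step with step n = ⌈√37⌉ = 7.
Baby steps 35^j mod 37 (j:value) for j=0..6: 0:1, 1:35, 2:4, 3:29, 4:16, 5:5, 6:27.
Giant-step multiplier: 35^(-7) ≡ 35^(36-7) = 35^29 ≡ 13 (mod 37).
Giant steps γ_i = 7·13^i mod 37: γ_0=7, γ_1=17, γ_2=36, γ_3=24, γ_4=16 (in table at j=4).
x = i·n + j = 4·7 + 4 = 32.
Check: 35^32 ≡ 7 (mod 37).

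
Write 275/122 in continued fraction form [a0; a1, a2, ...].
[2; 3, 1, 14, 2]

Euclidean algorithm steps:
275 = 2 × 122 + 31
122 = 3 × 31 + 29
31 = 1 × 29 + 2
29 = 14 × 2 + 1
2 = 2 × 1 + 0
Continued fraction: [2; 3, 1, 14, 2]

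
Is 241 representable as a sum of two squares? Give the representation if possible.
4² + 15² (a=4, b=15)

Factorization: 241 = 241
By Fermat: n is sum of two squares iff every prime p ≡ 3 (mod 4) appears to even power.
All primes ≡ 3 (mod 4) appear to even power.
Search a = 0, 1, 2, … for 241 - a² a perfect square: first hit at a = 4: 241 - 16 = 225 = 15².
241 = 4² + 15² = 16 + 225 ✓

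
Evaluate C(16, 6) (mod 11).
0

Using Lucas' theorem:
Write n=16 and k=6 in base 11:
n in base 11: [1, 5]
k in base 11: [0, 6]
C(16,6) mod 11 = ∏ C(n_i, k_i) mod 11
Digit binomials (mod 11): C(1,0) = 1; C(5,6) = 0 (k_i > n_i)
Product: 1 × 0 = 0 ≡ 0 (mod 11)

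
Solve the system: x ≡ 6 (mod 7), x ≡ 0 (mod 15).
90

Using Chinese Remainder Theorem:
M = 7 × 15 = 105
M1 = 15, M2 = 7
y1 = 15^(-1) mod 7 = 1
y2 = 7^(-1) mod 15 = 13
x = (6×15×1 + 0×7×13) mod 105 = 90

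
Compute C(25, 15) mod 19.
0

Using Lucas' theorem:
Write n=25 and k=15 in base 19:
n in base 19: [1, 6]
k in base 19: [0, 15]
C(25,15) mod 19 = ∏ C(n_i, k_i) mod 19
Digit binomials (mod 19): C(1,0) = 1; C(6,15) = 0 (k_i > n_i)
Product: 1 × 0 = 0 ≡ 0 (mod 19)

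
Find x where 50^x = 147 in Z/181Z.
2

Baby-step giant-step with step n = ⌈√181⌉ = 14.
Baby steps 50^j mod 181 (j:value) for j=0..13: 0:1, 1:50, 2:147, 3:110, 4:70, 5:61, 6:154, 7:98, 8:13, 9:107, 10:101, 11:163, 12:5, 13:69.
h = 147 is already in the table at j=2, so x = 2.
Check: 50^2 ≡ 147 (mod 181).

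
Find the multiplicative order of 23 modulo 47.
46

47 is prime, so ord(23) divides φ(47) = 46.
Divisors of 46: 1, 2, 23, 46.
Repeated squaring: 23^1 ≡ 23, 23^2 ≡ 12, 23^4 ≡ 3, 23^8 ≡ 9, 23^16 ≡ 34, 23^32 ≡ 28 (mod 47).
Test 23^d mod 47 for each divisor d in increasing order:
23^1 ≡ 23
23^2 ≡ 12
23^23 = 23^16·23^4·23^2·23^1 ≡ 46
23^46 = 23^32·23^8·23^4·23^2 ≡ 1  ← first divisor giving 1
The order is 46.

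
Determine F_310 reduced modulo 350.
155

Matrix identity: Q^n = [[F_(n+1), F_n], [F_n, F_(n-1)]] with Q = [[1,1],[1,0]].
n = 310 = 100110110₂. Square-and-multiply, entries mod 350:
Q^1 = [[1,1],[1,0]]
Q^2 = (Q^1)² = [[2,1],[1,1]]
Q^4 = (Q^2)² = [[5,3],[3,2]]
Q^9 = (Q^4)²·Q = [[55,34],[34,21]]
Q^19 = (Q^9)²·Q = [[115,331],[331,134]]
Q^38 = (Q^19)² = [[286,169],[169,117]]
Q^77 = (Q^38)²·Q = [[314,107],[107,207]]
Q^155 = (Q^77)²·Q = [[242,145],[145,97]]
Q^310 = (Q^155)² = [[139,155],[155,334]]
F_310 mod 350 = Q^310[0][1] = 155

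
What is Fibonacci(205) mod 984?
497

Matrix identity: Q^n = [[F_(n+1), F_n], [F_n, F_(n-1)]] with Q = [[1,1],[1,0]].
n = 205 = 11001101₂. Square-and-multiply, entries mod 984:
Q^1 = [[1,1],[1,0]]
Q^3 = (Q^1)²·Q = [[3,2],[2,1]]
Q^6 = (Q^3)² = [[13,8],[8,5]]
Q^12 = (Q^6)² = [[233,144],[144,89]]
Q^25 = (Q^12)²·Q = [[361,241],[241,120]]
Q^51 = (Q^25)²·Q = [[267,458],[458,793]]
Q^102 = (Q^51)² = [[613,368],[368,245]]
Q^205 = (Q^102)²·Q = [[377,497],[497,864]]
F_205 mod 984 = Q^205[0][1] = 497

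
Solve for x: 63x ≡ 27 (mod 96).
x ≡ 5 (mod 32)

gcd(63, 96) = 3, which divides 27, so solutions exist.
Divide through by 3: 21x ≡ 9 (mod 32).
Find 21^(-1) mod 32 by the extended Euclidean algorithm:
32 = 1 × 21 + 11  ⟹  11 = (1)·32 + (-1)·21
21 = 1 × 11 + 10  ⟹  10 = (-1)·32 + (2)·21
11 = 1 × 10 + 1  ⟹  1 = (2)·32 + (-3)·21
So (-3)·21 ≡ 1 (mod 32), i.e. 21^(-1) ≡ -3 ≡ 29 (mod 32).
x ≡ 29 × 9 = 261 ≡ 5 (mod 32).
Check: 63 × 5 = 315 ≡ 27 (mod 96).
x ≡ 5 (mod 32), giving 3 solutions mod 96.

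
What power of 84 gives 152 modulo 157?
49

Baby-step giant-step with step n = ⌈√157⌉ = 13.
Baby steps 84^j mod 157 (j:value) for j=0..12: 0:1, 1:84, 2:148, 3:29, 4:81, 5:53, 6:56, 7:151, 8:124, 9:54, 10:140, 11:142, 12:153.
Giant-step multiplier: 84^(-13) ≡ 84^(156-13) = 84^143 ≡ 107 (mod 157).
Giant steps γ_i = 152·107^i mod 157: γ_0=152, γ_1=93, γ_2=60, γ_3=140 (in table at j=10).
x = i·n + j = 3·13 + 10 = 49.
Check: 84^49 ≡ 152 (mod 157).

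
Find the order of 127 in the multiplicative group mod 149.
37

149 is prime, so ord(127) divides φ(149) = 148.
Divisors of 148: 1, 2, 4, 37, 74, 148.
Repeated squaring: 127^1 ≡ 127, 127^2 ≡ 37, 127^4 ≡ 28, 127^8 ≡ 39, 127^16 ≡ 31, 127^32 ≡ 67, 127^64 ≡ 19, 127^128 ≡ 63 (mod 149).
Test 127^d mod 149 for each divisor d in increasing order:
127^1 ≡ 127
127^2 ≡ 37
127^4 ≡ 28
127^37 = 127^32·127^4·127^1 ≡ 1  ← first divisor giving 1
The order is 37.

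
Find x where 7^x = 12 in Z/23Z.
8

Baby-step giant-step with step n = ⌈√23⌉ = 5.
Baby steps 7^j mod 23 (j:value) for j=0..4: 0:1, 1:7, 2:3, 3:21, 4:9.
Giant-step multiplier: 7^(-5) ≡ 7^(22-5) = 7^17 ≡ 19 (mod 23).
Giant steps γ_i = 12·19^i mod 23: γ_0=12, γ_1=21 (in table at j=3).
x = i·n + j = 1·5 + 3 = 8.
Check: 7^8 ≡ 12 (mod 23).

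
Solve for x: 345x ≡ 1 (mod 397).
313

gcd(345, 397) = 1, so the inverse exists.
Extended Euclidean algorithm on (397, 345):
397 = 1 × 345 + 52  ⟹  52 = (1)·397 + (-1)·345
345 = 6 × 52 + 33  ⟹  33 = (-6)·397 + (7)·345
52 = 1 × 33 + 19  ⟹  19 = (7)·397 + (-8)·345
33 = 1 × 19 + 14  ⟹  14 = (-13)·397 + (15)·345
19 = 1 × 14 + 5  ⟹  5 = (20)·397 + (-23)·345
14 = 2 × 5 + 4  ⟹  4 = (-53)·397 + (61)·345
5 = 1 × 4 + 1  ⟹  1 = (73)·397 + (-84)·345
So (-84)·345 ≡ 1 (mod 397), i.e. 345^(-1) ≡ -84 ≡ 313 (mod 397).
Check: 345 × 313 = 107985 ≡ 1 (mod 397)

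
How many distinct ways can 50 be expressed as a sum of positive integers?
204226

p(n) counts ways to write n as a sum of positive integers (order ignored).
Euler's pentagonal recurrence: p(k) = p(k-1) + p(k-2) - p(k-5) - p(k-7) + p(k-12) + p(k-15) - ... (offsets j(3j∓1)/2, signs ++--, p(0)=1, p(<0)=0).
DP table for k = 0..49: p(0)=1, p(1)=1, p(2)=2, p(3)=3, p(4)=5, p(5)=7, p(6)=11, p(7)=15, p(8)=22, p(9)=30, p(10)=42, p(11)=56, p(12)=77, p(13)=101, p(14)=135, p(15)=176, p(16)=231, p(17)=297, p(18)=385, p(19)=490, p(20)=627, p(21)=792, p(22)=1002, p(23)=1255, p(24)=1575, p(25)=1958, p(26)=2436, p(27)=3010, p(28)=3718, p(29)=4565, p(30)=5604, p(31)=6842, p(32)=8349, p(33)=10143, p(34)=12310, p(35)=14883, p(36)=17977, p(37)=21637, p(38)=26015, p(39)=31185, p(40)=37338, p(41)=44583, p(42)=53174, p(43)=63261, p(44)=75175, p(45)=89134, p(46)=105558, p(47)=124754, p(48)=147273, p(49)=173525.
Final step: p(50) = p(49) + p(48) - p(45) - p(43) + p(38) + p(35) - p(28) - p(24) + p(15) + p(10)
= 173525 + 147273 - 89134 - 63261 + 26015 + 14883 - 3718 - 1575 + 176 + 42
= 204226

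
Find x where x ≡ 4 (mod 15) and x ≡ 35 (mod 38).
529

Using Chinese Remainder Theorem:
M = 15 × 38 = 570
M1 = 38, M2 = 15
y1 = 38^(-1) mod 15 = 2
y2 = 15^(-1) mod 38 = 33
x = (4×38×2 + 35×15×33) mod 570 = 529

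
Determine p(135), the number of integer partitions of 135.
9035836076

p(n) counts ways to write n as a sum of positive integers (order ignored).
Euler's pentagonal recurrence: p(k) = p(k-1) + p(k-2) - p(k-5) - p(k-7) + p(k-12) + p(k-15) - ... (offsets j(3j∓1)/2, signs ++--, p(0)=1, p(<0)=0).
DP table for k = 0..134: p(0)=1, p(1)=1, p(2)=2, p(3)=3, p(4)=5, p(5)=7, p(6)=11, p(7)=15, p(8)=22, p(9)=30, p(10)=42, p(11)=56, p(12)=77, p(13)=101, p(14)=135, p(15)=176, p(16)=231, p(17)=297, p(18)=385, p(19)=490, p(20)=627, p(21)=792, p(22)=1002, p(23)=1255, p(24)=1575, p(25)=1958, p(26)=2436, p(27)=3010, p(28)=3718, p(29)=4565, p(30)=5604, p(31)=6842, p(32)=8349, p(33)=10143, p(34)=12310, p(35)=14883, p(36)=17977, p(37)=21637, p(38)=26015, p(39)=31185, p(40)=37338, p(41)=44583, p(42)=53174, p(43)=63261, p(44)=75175, p(45)=89134, p(46)=105558, p(47)=124754, p(48)=147273, p(49)=173525, p(50)=204226, p(51)=239943, p(52)=281589, p(53)=329931, p(54)=386155, p(55)=451276, p(56)=526823, p(57)=614154, p(58)=715220, p(59)=831820, p(60)=966467, p(61)=1121505, p(62)=1300156, p(63)=1505499, p(64)=1741630, p(65)=2012558, p(66)=2323520, p(67)=2679689, p(68)=3087735, p(69)=3554345, p(70)=4087968, p(71)=4697205, p(72)=5392783, p(73)=6185689, p(74)=7089500, p(75)=8118264, p(76)=9289091, p(77)=10619863, p(78)=12132164, p(79)=13848650, p(80)=15796476, p(81)=18004327, p(82)=20506255, p(83)=23338469, p(84)=26543660, p(85)=30167357, p(86)=34262962, p(87)=38887673, p(88)=44108109, p(89)=49995925, p(90)=56634173, p(91)=64112359, p(92)=72533807, p(93)=82010177, p(94)=92669720, p(95)=104651419, p(96)=118114304, p(97)=133230930, p(98)=150198136, p(99)=169229875, p(100)=190569292, p(101)=214481126, p(102)=241265379, p(103)=271248950, p(104)=304801365, p(105)=342325709, p(106)=384276336, p(107)=431149389, p(108)=483502844, p(109)=541946240, p(110)=607163746, p(111)=679903203, p(112)=761002156, p(113)=851376628, p(114)=952050665, p(115)=1064144451, p(116)=1188908248, p(117)=1327710076, p(118)=1482074143, p(119)=1653668665, p(120)=1844349560, p(121)=2056148051, p(122)=2291320912, p(123)=2552338241, p(124)=2841940500, p(125)=3163127352, p(126)=3519222692, p(127)=3913864295, p(128)=4351078600, p(129)=4835271870, p(130)=5371315400, p(131)=5964539504, p(132)=6620830889, p(133)=7346629512, p(134)=8149040695.
Final step: p(135) = p(134) + p(133) - p(130) - p(128) + p(123) + p(120) - p(113) - p(109) + p(100) + p(95) - p(84) - p(78) + p(65) + p(58) - p(43) - p(35) + p(18) + p(9)
= 8149040695 + 7346629512 - 5371315400 - 4351078600 + 2552338241 + 1844349560 - 851376628 - 541946240 + 190569292 + 104651419 - 26543660 - 12132164 + 2012558 + 715220 - 63261 - 14883 + 385 + 30
= 9035836076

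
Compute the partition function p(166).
189334822579

p(n) counts ways to write n as a sum of positive integers (order ignored).
Euler's pentagonal recurrence: p(k) = p(k-1) + p(k-2) - p(k-5) - p(k-7) + p(k-12) + p(k-15) - ... (offsets j(3j∓1)/2, signs ++--, p(0)=1, p(<0)=0).
DP table for k = 0..165: p(0)=1, p(1)=1, p(2)=2, p(3)=3, p(4)=5, p(5)=7, p(6)=11, p(7)=15, p(8)=22, p(9)=30, p(10)=42, p(11)=56, p(12)=77, p(13)=101, p(14)=135, p(15)=176, p(16)=231, p(17)=297, p(18)=385, p(19)=490, p(20)=627, p(21)=792, p(22)=1002, p(23)=1255, p(24)=1575, p(25)=1958, p(26)=2436, p(27)=3010, p(28)=3718, p(29)=4565, p(30)=5604, p(31)=6842, p(32)=8349, p(33)=10143, p(34)=12310, p(35)=14883, p(36)=17977, p(37)=21637, p(38)=26015, p(39)=31185, p(40)=37338, p(41)=44583, p(42)=53174, p(43)=63261, p(44)=75175, p(45)=89134, p(46)=105558, p(47)=124754, p(48)=147273, p(49)=173525, p(50)=204226, p(51)=239943, p(52)=281589, p(53)=329931, p(54)=386155, p(55)=451276, p(56)=526823, p(57)=614154, p(58)=715220, p(59)=831820, p(60)=966467, p(61)=1121505, p(62)=1300156, p(63)=1505499, p(64)=1741630, p(65)=2012558, p(66)=2323520, p(67)=2679689, p(68)=3087735, p(69)=3554345, p(70)=4087968, p(71)=4697205, p(72)=5392783, p(73)=6185689, p(74)=7089500, p(75)=8118264, p(76)=9289091, p(77)=10619863, p(78)=12132164, p(79)=13848650, p(80)=15796476, p(81)=18004327, p(82)=20506255, p(83)=23338469, p(84)=26543660, p(85)=30167357, p(86)=34262962, p(87)=38887673, p(88)=44108109, p(89)=49995925, p(90)=56634173, p(91)=64112359, p(92)=72533807, p(93)=82010177, p(94)=92669720, p(95)=104651419, p(96)=118114304, p(97)=133230930, p(98)=150198136, p(99)=169229875, p(100)=190569292, p(101)=214481126, p(102)=241265379, p(103)=271248950, p(104)=304801365, p(105)=342325709, p(106)=384276336, p(107)=431149389, p(108)=483502844, p(109)=541946240, p(110)=607163746, p(111)=679903203, p(112)=761002156, p(113)=851376628, p(114)=952050665, p(115)=1064144451, p(116)=1188908248, p(117)=1327710076, p(118)=1482074143, p(119)=1653668665, p(120)=1844349560, p(121)=2056148051, p(122)=2291320912, p(123)=2552338241, p(124)=2841940500, p(125)=3163127352, p(126)=3519222692, p(127)=3913864295, p(128)=4351078600, p(129)=4835271870, p(130)=5371315400, p(131)=5964539504, p(132)=6620830889, p(133)=7346629512, p(134)=8149040695, p(135)=9035836076, p(136)=10015581680, p(137)=11097645016, p(138)=12292341831, p(139)=13610949895, p(140)=15065878135, p(141)=16670689208, p(142)=18440293320, p(143)=20390982757, p(144)=22540654445, p(145)=24908858009, p(146)=27517052599, p(147)=30388671978, p(148)=33549419497, p(149)=37027355200, p(150)=40853235313, p(151)=45060624582, p(152)=49686288421, p(153)=54770336324, p(154)=60356673280, p(155)=66493182097, p(156)=73232243759, p(157)=80630964769, p(158)=88751778802, p(159)=97662728555, p(160)=107438159466, p(161)=118159068427, p(162)=129913904637, p(163)=142798995930, p(164)=156919475295, p(165)=172389800255.
Final step: p(166) = p(165) + p(164) - p(161) - p(159) + p(154) + p(151) - p(144) - p(140) + p(131) + p(126) - p(115) - p(109) + p(96) + p(89) - p(74) - p(66) + p(49) + p(40) - p(21) - p(11)
= 172389800255 + 156919475295 - 118159068427 - 97662728555 + 60356673280 + 45060624582 - 22540654445 - 15065878135 + 5964539504 + 3519222692 - 1064144451 - 541946240 + 118114304 + 49995925 - 7089500 - 2323520 + 173525 + 37338 - 792 - 56
= 189334822579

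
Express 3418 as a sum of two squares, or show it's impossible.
13² + 57² (a=13, b=57)

Factorization: 3418 = 2 × 1709
By Fermat: n is sum of two squares iff every prime p ≡ 3 (mod 4) appears to even power.
All primes ≡ 3 (mod 4) appear to even power.
Search a = 0, 1, 2, … for 3418 - a² a perfect square: first hit at a = 13: 3418 - 169 = 3249 = 57².
3418 = 13² + 57² = 169 + 3249 ✓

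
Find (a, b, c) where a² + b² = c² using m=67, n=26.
(3813, 3484, 5165)

Euclid's formula: a = m² - n², b = 2mn, c = m² + n²
m = 67, n = 26
a = 67² - 26² = 4489 - 676 = 3813
b = 2 × 67 × 26 = 3484
c = 67² + 26² = 4489 + 676 = 5165
Verification: 3813² + 3484² = 14538969 + 12138256 = 26677225 = 5165² ✓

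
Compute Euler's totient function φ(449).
448

449 = 449
φ(n) = n × ∏(1 - 1/p) for each prime p dividing n
φ(449) = 449 × (1 - 1/449) = 448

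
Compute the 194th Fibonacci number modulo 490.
127

Matrix identity: Q^n = [[F_(n+1), F_n], [F_n, F_(n-1)]] with Q = [[1,1],[1,0]].
n = 194 = 11000010₂. Square-and-multiply, entries mod 490:
Q^1 = [[1,1],[1,0]]
Q^3 = (Q^1)²·Q = [[3,2],[2,1]]
Q^6 = (Q^3)² = [[13,8],[8,5]]
Q^12 = (Q^6)² = [[233,144],[144,89]]
Q^24 = (Q^12)² = [[55,308],[308,237]]
Q^48 = (Q^24)² = [[379,266],[266,113]]
Q^97 = (Q^48)²·Q = [[309,267],[267,42]]
Q^194 = (Q^97)² = [[170,127],[127,43]]
F_194 mod 490 = Q^194[0][1] = 127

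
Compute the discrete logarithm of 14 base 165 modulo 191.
125

Baby-step giant-step with step n = ⌈√191⌉ = 14.
Baby steps 165^j mod 191 (j:value) for j=0..13: 0:1, 1:165, 2:103, 3:187, 4:104, 5:161, 6:16, 7:157, 8:120, 9:127, 10:136, 11:93, 12:65, 13:29.
Giant-step multiplier: 165^(-14) ≡ 165^(190-14) = 165^176 ≡ 172 (mod 191).
Giant steps γ_i = 14·172^i mod 191: γ_0=14, γ_1=116, γ_2=88, γ_3=47, γ_4=62, γ_5=159, γ_6=35, γ_7=99, γ_8=29 (in table at j=13).
x = i·n + j = 8·14 + 13 = 125.
Check: 165^125 ≡ 14 (mod 191).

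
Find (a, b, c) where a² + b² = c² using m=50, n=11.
(2379, 1100, 2621)

Euclid's formula: a = m² - n², b = 2mn, c = m² + n²
m = 50, n = 11
a = 50² - 11² = 2500 - 121 = 2379
b = 2 × 50 × 11 = 1100
c = 50² + 11² = 2500 + 121 = 2621
Verification: 2379² + 1100² = 5659641 + 1210000 = 6869641 = 2621² ✓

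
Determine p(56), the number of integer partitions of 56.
526823

p(n) counts ways to write n as a sum of positive integers (order ignored).
Euler's pentagonal recurrence: p(k) = p(k-1) + p(k-2) - p(k-5) - p(k-7) + p(k-12) + p(k-15) - ... (offsets j(3j∓1)/2, signs ++--, p(0)=1, p(<0)=0).
DP table for k = 0..55: p(0)=1, p(1)=1, p(2)=2, p(3)=3, p(4)=5, p(5)=7, p(6)=11, p(7)=15, p(8)=22, p(9)=30, p(10)=42, p(11)=56, p(12)=77, p(13)=101, p(14)=135, p(15)=176, p(16)=231, p(17)=297, p(18)=385, p(19)=490, p(20)=627, p(21)=792, p(22)=1002, p(23)=1255, p(24)=1575, p(25)=1958, p(26)=2436, p(27)=3010, p(28)=3718, p(29)=4565, p(30)=5604, p(31)=6842, p(32)=8349, p(33)=10143, p(34)=12310, p(35)=14883, p(36)=17977, p(37)=21637, p(38)=26015, p(39)=31185, p(40)=37338, p(41)=44583, p(42)=53174, p(43)=63261, p(44)=75175, p(45)=89134, p(46)=105558, p(47)=124754, p(48)=147273, p(49)=173525, p(50)=204226, p(51)=239943, p(52)=281589, p(53)=329931, p(54)=386155, p(55)=451276.
Final step: p(56) = p(55) + p(54) - p(51) - p(49) + p(44) + p(41) - p(34) - p(30) + p(21) + p(16) - p(5)
= 451276 + 386155 - 239943 - 173525 + 75175 + 44583 - 12310 - 5604 + 792 + 231 - 7
= 526823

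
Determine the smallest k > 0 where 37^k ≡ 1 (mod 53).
26

53 is prime, so ord(37) divides φ(53) = 52.
Divisors of 52: 1, 2, 4, 13, 26, 52.
Repeated squaring: 37^1 ≡ 37, 37^2 ≡ 44, 37^4 ≡ 28, 37^8 ≡ 42, 37^16 ≡ 15, 37^32 ≡ 13 (mod 53).
Test 37^d mod 53 for each divisor d in increasing order:
37^1 ≡ 37
37^2 ≡ 44
37^4 ≡ 28
37^13 = 37^8·37^4·37^1 ≡ 52
37^26 = 37^16·37^8·37^2 ≡ 1  ← first divisor giving 1
The order is 26.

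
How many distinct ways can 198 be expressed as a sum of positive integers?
3345365983698

p(n) counts ways to write n as a sum of positive integers (order ignored).
Euler's pentagonal recurrence: p(k) = p(k-1) + p(k-2) - p(k-5) - p(k-7) + p(k-12) + p(k-15) - ... (offsets j(3j∓1)/2, signs ++--, p(0)=1, p(<0)=0).
DP table for k = 0..197: p(0)=1, p(1)=1, p(2)=2, p(3)=3, p(4)=5, p(5)=7, p(6)=11, p(7)=15, p(8)=22, p(9)=30, p(10)=42, p(11)=56, p(12)=77, p(13)=101, p(14)=135, p(15)=176, p(16)=231, p(17)=297, p(18)=385, p(19)=490, p(20)=627, p(21)=792, p(22)=1002, p(23)=1255, p(24)=1575, p(25)=1958, p(26)=2436, p(27)=3010, p(28)=3718, p(29)=4565, p(30)=5604, p(31)=6842, p(32)=8349, p(33)=10143, p(34)=12310, p(35)=14883, p(36)=17977, p(37)=21637, p(38)=26015, p(39)=31185, p(40)=37338, p(41)=44583, p(42)=53174, p(43)=63261, p(44)=75175, p(45)=89134, p(46)=105558, p(47)=124754, p(48)=147273, p(49)=173525, p(50)=204226, p(51)=239943, p(52)=281589, p(53)=329931, p(54)=386155, p(55)=451276, p(56)=526823, p(57)=614154, p(58)=715220, p(59)=831820, p(60)=966467, p(61)=1121505, p(62)=1300156, p(63)=1505499, p(64)=1741630, p(65)=2012558, p(66)=2323520, p(67)=2679689, p(68)=3087735, p(69)=3554345, p(70)=4087968, p(71)=4697205, p(72)=5392783, p(73)=6185689, p(74)=7089500, p(75)=8118264, p(76)=9289091, p(77)=10619863, p(78)=12132164, p(79)=13848650, p(80)=15796476, p(81)=18004327, p(82)=20506255, p(83)=23338469, p(84)=26543660, p(85)=30167357, p(86)=34262962, p(87)=38887673, p(88)=44108109, p(89)=49995925, p(90)=56634173, p(91)=64112359, p(92)=72533807, p(93)=82010177, p(94)=92669720, p(95)=104651419, p(96)=118114304, p(97)=133230930, p(98)=150198136, p(99)=169229875, p(100)=190569292, p(101)=214481126, p(102)=241265379, p(103)=271248950, p(104)=304801365, p(105)=342325709, p(106)=384276336, p(107)=431149389, p(108)=483502844, p(109)=541946240, p(110)=607163746, p(111)=679903203, p(112)=761002156, p(113)=851376628, p(114)=952050665, p(115)=1064144451, p(116)=1188908248, p(117)=1327710076, p(118)=1482074143, p(119)=1653668665, p(120)=1844349560, p(121)=2056148051, p(122)=2291320912, p(123)=2552338241, p(124)=2841940500, p(125)=3163127352, p(126)=3519222692, p(127)=3913864295, p(128)=4351078600, p(129)=4835271870, p(130)=5371315400, p(131)=5964539504, p(132)=6620830889, p(133)=7346629512, p(134)=8149040695, p(135)=9035836076, p(136)=10015581680, p(137)=11097645016, p(138)=12292341831, p(139)=13610949895, p(140)=15065878135, p(141)=16670689208, p(142)=18440293320, p(143)=20390982757, p(144)=22540654445, p(145)=24908858009, p(146)=27517052599, p(147)=30388671978, p(148)=33549419497, p(149)=37027355200, p(150)=40853235313, p(151)=45060624582, p(152)=49686288421, p(153)=54770336324, p(154)=60356673280, p(155)=66493182097, p(156)=73232243759, p(157)=80630964769, p(158)=88751778802, p(159)=97662728555, p(160)=107438159466, p(161)=118159068427, p(162)=129913904637, p(163)=142798995930, p(164)=156919475295, p(165)=172389800255, p(166)=189334822579, p(167)=207890420102, p(168)=228204732751, p(169)=250438925115, p(170)=274768617130, p(171)=301384802048, p(172)=330495499613, p(173)=362326859895, p(174)=397125074750, p(175)=435157697830, p(176)=476715857290, p(177)=522115831195, p(178)=571701605655, p(179)=625846753120, p(180)=684957390936, p(181)=749474411781, p(182)=819876908323, p(183)=896684817527, p(184)=980462880430, p(185)=1071823774337, p(186)=1171432692373, p(187)=1280011042268, p(188)=1398341745571, p(189)=1527273599625, p(190)=1667727404093, p(191)=1820701100652, p(192)=1987276856363, p(193)=2168627105469, p(194)=2366022741845, p(195)=2580840212973, p(196)=2814570987591, p(197)=3068829878530.
Final step: p(198) = p(197) + p(196) - p(193) - p(191) + p(186) + p(183) - p(176) - p(172) + p(163) + p(158) - p(147) - p(141) + p(128) + p(121) - p(106) - p(98) + p(81) + p(72) - p(53) - p(43) + p(22) + p(11)
= 3068829878530 + 2814570987591 - 2168627105469 - 1820701100652 + 1171432692373 + 896684817527 - 476715857290 - 330495499613 + 142798995930 + 88751778802 - 30388671978 - 16670689208 + 4351078600 + 2056148051 - 384276336 - 150198136 + 18004327 + 5392783 - 329931 - 63261 + 1002 + 56
= 3345365983698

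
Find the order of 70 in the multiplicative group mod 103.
102

103 is prime, so ord(70) divides φ(103) = 102.
Divisors of 102: 1, 2, 3, 6, 17, 34, 51, 102.
Repeated squaring: 70^1 ≡ 70, 70^2 ≡ 59, 70^4 ≡ 82, 70^8 ≡ 29, 70^16 ≡ 17, 70^32 ≡ 83, 70^64 ≡ 91 (mod 103).
Test 70^d mod 103 for each divisor d in increasing order:
70^1 ≡ 70
70^2 ≡ 59
70^3 = 70^2·70^1 ≡ 10
70^6 = 70^4·70^2 ≡ 100
70^17 = 70^16·70^1 ≡ 57
70^34 = 70^32·70^2 ≡ 56
70^51 = 70^32·70^16·70^2·70^1 ≡ 102
70^102 = 70^64·70^32·70^4·70^2 ≡ 1  ← first divisor giving 1
The order is 102.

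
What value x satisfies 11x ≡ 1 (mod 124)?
79

gcd(11, 124) = 1, so the inverse exists.
Extended Euclidean algorithm on (124, 11):
124 = 11 × 11 + 3  ⟹  3 = (1)·124 + (-11)·11
11 = 3 × 3 + 2  ⟹  2 = (-3)·124 + (34)·11
3 = 1 × 2 + 1  ⟹  1 = (4)·124 + (-45)·11
So (-45)·11 ≡ 1 (mod 124), i.e. 11^(-1) ≡ -45 ≡ 79 (mod 124).
Check: 11 × 79 = 869 ≡ 1 (mod 124)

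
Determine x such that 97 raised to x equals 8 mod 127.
36

Baby-step giant-step with step n = ⌈√127⌉ = 12.
Baby steps 97^j mod 127 (j:value) for j=0..11: 0:1, 1:97, 2:11, 3:51, 4:121, 5:53, 6:61, 7:75, 8:36, 9:63, 10:15, 11:58.
Giant-step multiplier: 97^(-12) ≡ 97^(126-12) = 97^114 ≡ 117 (mod 127).
Giant steps γ_i = 8·117^i mod 127: γ_0=8, γ_1=47, γ_2=38, γ_3=1 (in table at j=0).
x = i·n + j = 3·12 + 0 = 36.
Check: 97^36 ≡ 8 (mod 127).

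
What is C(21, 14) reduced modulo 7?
3

Using Lucas' theorem:
Write n=21 and k=14 in base 7:
n in base 7: [3, 0]
k in base 7: [2, 0]
C(21,14) mod 7 = ∏ C(n_i, k_i) mod 7
Digit binomials (mod 7): C(3,2) = 3; C(0,0) = 1
Product: 3 × 1 = 3 ≡ 3 (mod 7)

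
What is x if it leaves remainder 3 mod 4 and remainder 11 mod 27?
11

Using Chinese Remainder Theorem:
M = 4 × 27 = 108
M1 = 27, M2 = 4
y1 = 27^(-1) mod 4 = 3
y2 = 4^(-1) mod 27 = 7
x = (3×27×3 + 11×4×7) mod 108 = 11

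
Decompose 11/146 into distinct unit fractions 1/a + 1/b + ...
1/14 + 1/256 + 1/130816

Greedy algorithm:
11/146: ceiling(146/11) = 14, use 1/14
2/511: ceiling(511/2) = 256, use 1/256
1/130816: ceiling(130816/1) = 130816, use 1/130816
Result: 11/146 = 1/14 + 1/256 + 1/130816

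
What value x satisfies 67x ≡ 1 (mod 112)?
107

gcd(67, 112) = 1, so the inverse exists.
Extended Euclidean algorithm on (112, 67):
112 = 1 × 67 + 45  ⟹  45 = (1)·112 + (-1)·67
67 = 1 × 45 + 22  ⟹  22 = (-1)·112 + (2)·67
45 = 2 × 22 + 1  ⟹  1 = (3)·112 + (-5)·67
So (-5)·67 ≡ 1 (mod 112), i.e. 67^(-1) ≡ -5 ≡ 107 (mod 112).
Check: 67 × 107 = 7169 ≡ 1 (mod 112)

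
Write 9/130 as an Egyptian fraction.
1/15 + 1/390

Greedy algorithm:
9/130: ceiling(130/9) = 15, use 1/15
1/390: ceiling(390/1) = 390, use 1/390
Result: 9/130 = 1/15 + 1/390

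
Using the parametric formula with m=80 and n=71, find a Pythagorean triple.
(1359, 11360, 11441)

Euclid's formula: a = m² - n², b = 2mn, c = m² + n²
m = 80, n = 71
a = 80² - 71² = 6400 - 5041 = 1359
b = 2 × 80 × 71 = 11360
c = 80² + 71² = 6400 + 5041 = 11441
Verification: 1359² + 11360² = 1846881 + 129049600 = 130896481 = 11441² ✓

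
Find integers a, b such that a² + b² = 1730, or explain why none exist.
7² + 41² (a=7, b=41)

Factorization: 1730 = 2 × 5 × 173
By Fermat: n is sum of two squares iff every prime p ≡ 3 (mod 4) appears to even power.
All primes ≡ 3 (mod 4) appear to even power.
Search a = 0, 1, 2, … for 1730 - a² a perfect square: first hit at a = 7: 1730 - 49 = 1681 = 41².
1730 = 7² + 41² = 49 + 1681 ✓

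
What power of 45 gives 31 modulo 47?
27

Baby-step giant-step with step n = ⌈√47⌉ = 7.
Baby steps 45^j mod 47 (j:value) for j=0..6: 0:1, 1:45, 2:4, 3:39, 4:16, 5:15, 6:17.
Giant-step multiplier: 45^(-7) ≡ 45^(46-7) = 45^39 ≡ 29 (mod 47).
Giant steps γ_i = 31·29^i mod 47: γ_0=31, γ_1=6, γ_2=33, γ_3=17 (in table at j=6).
x = i·n + j = 3·7 + 6 = 27.
Check: 45^27 ≡ 31 (mod 47).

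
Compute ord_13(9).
3

13 is prime, so ord(9) divides φ(13) = 12.
Divisors of 12: 1, 2, 3, 4, 6, 12.
Repeated squaring: 9^1 ≡ 9, 9^2 ≡ 3, 9^4 ≡ 9, 9^8 ≡ 3 (mod 13).
Test 9^d mod 13 for each divisor d in increasing order:
9^1 ≡ 9
9^2 ≡ 3
9^3 = 9^2·9^1 ≡ 1  ← first divisor giving 1
The order is 3.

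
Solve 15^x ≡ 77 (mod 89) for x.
11

Baby-step giant-step with step n = ⌈√89⌉ = 10.
Baby steps 15^j mod 89 (j:value) for j=0..9: 0:1, 1:15, 2:47, 3:82, 4:73, 5:27, 6:49, 7:23, 8:78, 9:13.
Giant-step multiplier: 15^(-10) ≡ 15^(88-10) = 15^78 ≡ 21 (mod 89).
Giant steps γ_i = 77·21^i mod 89: γ_0=77, γ_1=15 (in table at j=1).
x = i·n + j = 1·10 + 1 = 11.
Check: 15^11 ≡ 77 (mod 89).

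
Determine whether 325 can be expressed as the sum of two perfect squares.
1² + 18² (a=1, b=18)

Factorization: 325 = 5^2 × 13
By Fermat: n is sum of two squares iff every prime p ≡ 3 (mod 4) appears to even power.
All primes ≡ 3 (mod 4) appear to even power.
Search a = 0, 1, 2, … for 325 - a² a perfect square: first hit at a = 1: 325 - 1 = 324 = 18².
325 = 1² + 18² = 1 + 324 ✓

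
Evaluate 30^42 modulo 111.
63

Repeated squaring. Binary of 42 = 101010.
30^1 ≡ 30 (mod 111); 30^2 ≡ 12 (mod 111); 30^4 ≡ 33 (mod 111); 30^8 ≡ 90 (mod 111); 30^16 ≡ 108 (mod 111); 30^32 ≡ 9 (mod 111)
30^42 = 30^2 × 30^8 × 30^32 ≡ 63 (mod 111)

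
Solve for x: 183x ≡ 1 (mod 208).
183

gcd(183, 208) = 1, so the inverse exists.
Extended Euclidean algorithm on (208, 183):
208 = 1 × 183 + 25  ⟹  25 = (1)·208 + (-1)·183
183 = 7 × 25 + 8  ⟹  8 = (-7)·208 + (8)·183
25 = 3 × 8 + 1  ⟹  1 = (22)·208 + (-25)·183
So (-25)·183 ≡ 1 (mod 208), i.e. 183^(-1) ≡ -25 ≡ 183 (mod 208).
Check: 183 × 183 = 33489 ≡ 1 (mod 208)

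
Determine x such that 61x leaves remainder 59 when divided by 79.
x ≡ 45 (mod 79)

gcd(61, 79) = 1, which divides 59, so solutions exist.
Find 61^(-1) mod 79 by the extended Euclidean algorithm:
79 = 1 × 61 + 18  ⟹  18 = (1)·79 + (-1)·61
61 = 3 × 18 + 7  ⟹  7 = (-3)·79 + (4)·61
18 = 2 × 7 + 4  ⟹  4 = (7)·79 + (-9)·61
7 = 1 × 4 + 3  ⟹  3 = (-10)·79 + (13)·61
4 = 1 × 3 + 1  ⟹  1 = (17)·79 + (-22)·61
So (-22)·61 ≡ 1 (mod 79), i.e. 61^(-1) ≡ -22 ≡ 57 (mod 79).
x ≡ 57 × 59 = 3363 ≡ 45 (mod 79).
Check: 61 × 45 = 2745 ≡ 59 (mod 79).
Unique solution: x ≡ 45 (mod 79)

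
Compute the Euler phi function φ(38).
18

38 = 2 × 19
φ(n) = n × ∏(1 - 1/p) for each prime p dividing n
φ(38) = 38 × (1 - 1/2) × (1 - 1/19) = 18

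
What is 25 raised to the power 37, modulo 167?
64

Repeated squaring. Binary of 37 = 100101.
25^1 ≡ 25 (mod 167); 25^2 ≡ 124 (mod 167); 25^4 ≡ 12 (mod 167); 25^8 ≡ 144 (mod 167); 25^16 ≡ 28 (mod 167); 25^32 ≡ 116 (mod 167)
25^37 = 25^1 × 25^4 × 25^32 ≡ 64 (mod 167)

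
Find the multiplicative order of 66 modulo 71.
10

71 is prime, so ord(66) divides φ(71) = 70.
Divisors of 70: 1, 2, 5, 7, 10, 14, 35, 70.
Repeated squaring: 66^1 ≡ 66, 66^2 ≡ 25, 66^4 ≡ 57, 66^8 ≡ 54, 66^16 ≡ 5, 66^32 ≡ 25, 66^64 ≡ 57 (mod 71).
Test 66^d mod 71 for each divisor d in increasing order:
66^1 ≡ 66
66^2 ≡ 25
66^5 = 66^4·66^1 ≡ 70
66^7 = 66^4·66^2·66^1 ≡ 46
66^10 = 66^8·66^2 ≡ 1  ← first divisor giving 1
The order is 10.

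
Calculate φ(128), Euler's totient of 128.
64

128 = 2^7
φ(n) = n × ∏(1 - 1/p) for each prime p dividing n
φ(128) = 128 × (1 - 1/2) = 64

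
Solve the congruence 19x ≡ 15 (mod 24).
x ≡ 21 (mod 24)

gcd(19, 24) = 1, which divides 15, so solutions exist.
Find 19^(-1) mod 24 by the extended Euclidean algorithm:
24 = 1 × 19 + 5  ⟹  5 = (1)·24 + (-1)·19
19 = 3 × 5 + 4  ⟹  4 = (-3)·24 + (4)·19
5 = 1 × 4 + 1  ⟹  1 = (4)·24 + (-5)·19
So (-5)·19 ≡ 1 (mod 24), i.e. 19^(-1) ≡ -5 ≡ 19 (mod 24).
x ≡ 19 × 15 = 285 ≡ 21 (mod 24).
Check: 19 × 21 = 399 ≡ 15 (mod 24).
Unique solution: x ≡ 21 (mod 24)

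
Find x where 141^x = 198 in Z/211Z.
87

Baby-step giant-step with step n = ⌈√211⌉ = 15.
Baby steps 141^j mod 211 (j:value) for j=0..14: 0:1, 1:141, 2:47, 3:86, 4:99, 5:33, 6:11, 7:74, 8:95, 9:102, 10:34, 11:152, 12:121, 13:181, 14:201.
Giant-step multiplier: 141^(-15) ≡ 141^(210-15) = 141^195 ≡ 63 (mod 211).
Giant steps γ_i = 198·63^i mod 211: γ_0=198, γ_1=25, γ_2=98, γ_3=55, γ_4=89, γ_5=121 (in table at j=12).
x = i·n + j = 5·15 + 12 = 87.
Check: 141^87 ≡ 198 (mod 211).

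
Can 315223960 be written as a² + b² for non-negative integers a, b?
Not possible

Factorization: 315223960 = 2^3 × 5 × 199^3
By Fermat: n is sum of two squares iff every prime p ≡ 3 (mod 4) appears to even power.
Prime(s) ≡ 3 (mod 4) with odd exponent: [(199, 3)]
Therefore 315223960 cannot be expressed as a² + b².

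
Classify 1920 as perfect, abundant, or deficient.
abundant

Proper divisors of 1920: sum = 1 + 2 + 3 + 4 + 5 + 6 + 8 + 10 + ... + 384 + 480 + 640 + 960 (31 divisors) = 4200
Since 4200 > 1920, 1920 is abundant.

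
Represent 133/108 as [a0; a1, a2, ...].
[1; 4, 3, 8]

Euclidean algorithm steps:
133 = 1 × 108 + 25
108 = 4 × 25 + 8
25 = 3 × 8 + 1
8 = 8 × 1 + 0
Continued fraction: [1; 4, 3, 8]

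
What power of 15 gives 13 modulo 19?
7

Baby-step giant-step with step n = ⌈√19⌉ = 5.
Baby steps 15^j mod 19 (j:value) for j=0..4: 0:1, 1:15, 2:16, 3:12, 4:9.
Giant-step multiplier: 15^(-5) ≡ 15^(18-5) = 15^13 ≡ 10 (mod 19).
Giant steps γ_i = 13·10^i mod 19: γ_0=13, γ_1=16 (in table at j=2).
x = i·n + j = 1·5 + 2 = 7.
Check: 15^7 ≡ 13 (mod 19).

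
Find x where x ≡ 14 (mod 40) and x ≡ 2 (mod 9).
254

Using Chinese Remainder Theorem:
M = 40 × 9 = 360
M1 = 9, M2 = 40
y1 = 9^(-1) mod 40 = 9
y2 = 40^(-1) mod 9 = 7
x = (14×9×9 + 2×40×7) mod 360 = 254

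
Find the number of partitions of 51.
239943

p(n) counts ways to write n as a sum of positive integers (order ignored).
Euler's pentagonal recurrence: p(k) = p(k-1) + p(k-2) - p(k-5) - p(k-7) + p(k-12) + p(k-15) - ... (offsets j(3j∓1)/2, signs ++--, p(0)=1, p(<0)=0).
DP table for k = 0..50: p(0)=1, p(1)=1, p(2)=2, p(3)=3, p(4)=5, p(5)=7, p(6)=11, p(7)=15, p(8)=22, p(9)=30, p(10)=42, p(11)=56, p(12)=77, p(13)=101, p(14)=135, p(15)=176, p(16)=231, p(17)=297, p(18)=385, p(19)=490, p(20)=627, p(21)=792, p(22)=1002, p(23)=1255, p(24)=1575, p(25)=1958, p(26)=2436, p(27)=3010, p(28)=3718, p(29)=4565, p(30)=5604, p(31)=6842, p(32)=8349, p(33)=10143, p(34)=12310, p(35)=14883, p(36)=17977, p(37)=21637, p(38)=26015, p(39)=31185, p(40)=37338, p(41)=44583, p(42)=53174, p(43)=63261, p(44)=75175, p(45)=89134, p(46)=105558, p(47)=124754, p(48)=147273, p(49)=173525, p(50)=204226.
Final step: p(51) = p(50) + p(49) - p(46) - p(44) + p(39) + p(36) - p(29) - p(25) + p(16) + p(11) - p(0)
= 204226 + 173525 - 105558 - 75175 + 31185 + 17977 - 4565 - 1958 + 231 + 56 - 1
= 239943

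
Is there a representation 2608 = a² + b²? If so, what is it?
Not possible

Factorization: 2608 = 2^4 × 163
By Fermat: n is sum of two squares iff every prime p ≡ 3 (mod 4) appears to even power.
Prime(s) ≡ 3 (mod 4) with odd exponent: [(163, 1)]
Therefore 2608 cannot be expressed as a² + b².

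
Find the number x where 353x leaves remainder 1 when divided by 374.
89

gcd(353, 374) = 1, so the inverse exists.
Extended Euclidean algorithm on (374, 353):
374 = 1 × 353 + 21  ⟹  21 = (1)·374 + (-1)·353
353 = 16 × 21 + 17  ⟹  17 = (-16)·374 + (17)·353
21 = 1 × 17 + 4  ⟹  4 = (17)·374 + (-18)·353
17 = 4 × 4 + 1  ⟹  1 = (-84)·374 + (89)·353
So (89)·353 ≡ 1 (mod 374), i.e. 353^(-1) ≡ 89 (mod 374).
Check: 353 × 89 = 31417 ≡ 1 (mod 374)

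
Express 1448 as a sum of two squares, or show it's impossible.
2² + 38² (a=2, b=38)

Factorization: 1448 = 2^3 × 181
By Fermat: n is sum of two squares iff every prime p ≡ 3 (mod 4) appears to even power.
All primes ≡ 3 (mod 4) appear to even power.
Search a = 0, 1, 2, … for 1448 - a² a perfect square: first hit at a = 2: 1448 - 4 = 1444 = 38².
1448 = 2² + 38² = 4 + 1444 ✓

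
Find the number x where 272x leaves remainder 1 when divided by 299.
155

gcd(272, 299) = 1, so the inverse exists.
Extended Euclidean algorithm on (299, 272):
299 = 1 × 272 + 27  ⟹  27 = (1)·299 + (-1)·272
272 = 10 × 27 + 2  ⟹  2 = (-10)·299 + (11)·272
27 = 13 × 2 + 1  ⟹  1 = (131)·299 + (-144)·272
So (-144)·272 ≡ 1 (mod 299), i.e. 272^(-1) ≡ -144 ≡ 155 (mod 299).
Check: 272 × 155 = 42160 ≡ 1 (mod 299)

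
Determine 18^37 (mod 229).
18

Repeated squaring. Binary of 37 = 100101.
18^1 ≡ 18 (mod 229); 18^2 ≡ 95 (mod 229); 18^4 ≡ 94 (mod 229); 18^8 ≡ 134 (mod 229); 18^16 ≡ 94 (mod 229); 18^32 ≡ 134 (mod 229)
18^37 = 18^1 × 18^4 × 18^32 ≡ 18 (mod 229)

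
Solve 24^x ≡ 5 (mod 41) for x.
14

Baby-step giant-step with step n = ⌈√41⌉ = 7.
Baby steps 24^j mod 41 (j:value) for j=0..6: 0:1, 1:24, 2:2, 3:7, 4:4, 5:14, 6:8.
Giant-step multiplier: 24^(-7) ≡ 24^(40-7) = 24^33 ≡ 22 (mod 41).
Giant steps γ_i = 5·22^i mod 41: γ_0=5, γ_1=28, γ_2=1 (in table at j=0).
x = i·n + j = 2·7 + 0 = 14.
Check: 24^14 ≡ 5 (mod 41).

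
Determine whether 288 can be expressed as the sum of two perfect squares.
12² + 12² (a=12, b=12)

Factorization: 288 = 2^5 × 3^2
By Fermat: n is sum of two squares iff every prime p ≡ 3 (mod 4) appears to even power.
All primes ≡ 3 (mod 4) appear to even power.
Search a = 0, 1, 2, … for 288 - a² a perfect square: first hit at a = 12: 288 - 144 = 144 = 12².
288 = 12² + 12² = 144 + 144 ✓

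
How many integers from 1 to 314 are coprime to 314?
156

314 = 2 × 157
φ(n) = n × ∏(1 - 1/p) for each prime p dividing n
φ(314) = 314 × (1 - 1/2) × (1 - 1/157) = 156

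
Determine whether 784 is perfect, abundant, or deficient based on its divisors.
abundant

Proper divisors of 784: sum = 1 + 2 + 4 + 7 + 8 + 14 + 16 + 28 + 49 + 56 + 98 + 112 + 196 + 392 = 983
Since 983 > 784, 784 is abundant.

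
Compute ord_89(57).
22

89 is prime, so ord(57) divides φ(89) = 88.
Divisors of 88: 1, 2, 4, 8, 11, 22, 44, 88.
Repeated squaring: 57^1 ≡ 57, 57^2 ≡ 45, 57^4 ≡ 67, 57^8 ≡ 39, 57^16 ≡ 8, 57^32 ≡ 64, 57^64 ≡ 2 (mod 89).
Test 57^d mod 89 for each divisor d in increasing order:
57^1 ≡ 57
57^2 ≡ 45
57^4 ≡ 67
57^8 ≡ 39
57^11 = 57^8·57^2·57^1 ≡ 88
57^22 = 57^16·57^4·57^2 ≡ 1  ← first divisor giving 1
The order is 22.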